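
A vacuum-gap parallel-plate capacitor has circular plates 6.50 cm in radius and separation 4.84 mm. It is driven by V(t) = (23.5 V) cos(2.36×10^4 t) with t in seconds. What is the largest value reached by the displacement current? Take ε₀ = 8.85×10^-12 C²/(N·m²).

C = ε₀A/d = (8.85×10^-12)(0.01327)/(4.84×10^-3) = 2.426×10^-11 F; ω = 2.36×10^4 rad/s.
I_d = C dV/dt, so |I_d|_max = C V₀ ω = (2.426×10^-11)(23.5)(2.36×10^4) = 1.35×10^-5 A.

1.35×10^-5 A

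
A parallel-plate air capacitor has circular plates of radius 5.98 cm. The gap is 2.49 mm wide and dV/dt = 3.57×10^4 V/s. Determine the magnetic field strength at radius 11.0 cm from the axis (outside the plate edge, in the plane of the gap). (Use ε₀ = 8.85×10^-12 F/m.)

I_d = C dV/dt with C = ε₀πR²/d = 3.991×10^-11 F, so I_d = (3.991×10^-11)(3.57×10^4) = 1.425×10^-6 A.
Outside the plates the loop encloses all of I_d, so B·2πr = μ₀ I_d and B = 2.59×10^-12 T.

2.59×10^-12 T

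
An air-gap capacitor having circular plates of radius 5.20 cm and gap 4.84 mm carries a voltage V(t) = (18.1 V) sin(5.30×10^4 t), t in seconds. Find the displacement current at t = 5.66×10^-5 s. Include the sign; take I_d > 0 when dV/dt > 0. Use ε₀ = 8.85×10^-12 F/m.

dE/dt = (V₀ω/d)·cos(ωt) with ωt = 2.9998 rad: (18.1)(5.30×10^4)(-0.9900)/(4.84×10^-3) = -1.962×10^8 V/(m·s).
I_d = ε₀ A dE/dt = (8.85×10^-12)(8.495×10^-3)(-1.962×10^8) = -1.48×10^-5 A.

-1.48×10^-5 A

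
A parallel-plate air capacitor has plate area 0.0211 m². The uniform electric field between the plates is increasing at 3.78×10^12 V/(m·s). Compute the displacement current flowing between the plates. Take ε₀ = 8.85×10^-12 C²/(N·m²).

With a uniform field, Φ_E = EA, so I_d = ε₀ A dE/dt = 0.706 A.

0.706 A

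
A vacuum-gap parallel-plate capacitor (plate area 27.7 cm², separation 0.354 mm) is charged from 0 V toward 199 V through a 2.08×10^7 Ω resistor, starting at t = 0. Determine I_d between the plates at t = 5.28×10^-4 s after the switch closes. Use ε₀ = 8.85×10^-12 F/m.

With C = ε₀A/d = (8.85×10^-12)(2.77×10^-3)/(3.54×10^-4) = 6.925×10^-11 F, the time constant is τ = RC = 1.440×10^-3 s, so t/τ = 0.3667 and e^(−t/τ) = 0.6930.
I_d = I_cond = (V₀/R) e^(−t/τ) = (9.567×10^-6)(0.6930) = 6.63×10^-6 A.

6.63×10^-6 A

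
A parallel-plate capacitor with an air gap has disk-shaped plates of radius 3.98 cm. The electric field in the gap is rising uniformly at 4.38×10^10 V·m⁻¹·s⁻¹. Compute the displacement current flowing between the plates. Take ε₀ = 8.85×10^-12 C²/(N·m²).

1.93×10^-3 A

I_d = ε₀ A (dE/dt) = (8.85×10^-12)(4.976×10^-3 m²)(4.38×10^10) = 1.93×10^-3 A.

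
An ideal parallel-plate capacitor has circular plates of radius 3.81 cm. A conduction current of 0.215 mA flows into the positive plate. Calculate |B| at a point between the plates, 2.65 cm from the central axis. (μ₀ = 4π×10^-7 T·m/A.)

7.85×10^-10 T

No conduction current crosses the gap, so I_d there equals the 2.15×10^-4 A in the leads.
∮B·dl = μ₀ I_d,enc with I_d,enc = I_d r²/R² = 1.040×10^-4 A; so B = μ₀ I_d,enc/(2πr) = 7.85×10^-10 T.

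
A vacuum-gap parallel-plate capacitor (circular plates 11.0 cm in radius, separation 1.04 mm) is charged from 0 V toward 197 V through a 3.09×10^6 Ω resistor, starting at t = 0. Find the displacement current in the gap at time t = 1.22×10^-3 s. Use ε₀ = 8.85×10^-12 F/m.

1.88×10^-5 A

With C = ε₀A/d = (8.85×10^-12)(0.03801)/(1.04×10^-3) = 3.235×10^-10 F, the time constant is τ = RC = 9.996×10^-4 s, so t/τ = 1.220 and e^(−t/τ) = 0.2952.
I_d = I_cond = (V₀/R) e^(−t/τ) = (6.375×10^-5)(0.2952) = 1.88×10^-5 A.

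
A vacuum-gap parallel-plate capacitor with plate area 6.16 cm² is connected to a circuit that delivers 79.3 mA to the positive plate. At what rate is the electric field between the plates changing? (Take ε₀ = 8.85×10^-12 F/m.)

1.45×10^13 V/(m·s)

Charge continuity gives I_d = I = 0.0793 A between the plates.
Then dE/dt = I_d/(ε₀A) = 1.45×10^13 V/(m·s).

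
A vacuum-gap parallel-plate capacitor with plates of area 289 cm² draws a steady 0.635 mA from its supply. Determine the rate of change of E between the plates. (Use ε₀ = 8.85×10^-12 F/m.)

2.48×10^9 V/(m·s)

The displacement current between the plates equals the conduction current, I_d = 0.635 mA.
Inverting I_d = ε₀ A dE/dt gives dE/dt = 6.35×10^-4 / (8.85×10^-12 · 0.0289) = 2.48×10^9 V/(m·s).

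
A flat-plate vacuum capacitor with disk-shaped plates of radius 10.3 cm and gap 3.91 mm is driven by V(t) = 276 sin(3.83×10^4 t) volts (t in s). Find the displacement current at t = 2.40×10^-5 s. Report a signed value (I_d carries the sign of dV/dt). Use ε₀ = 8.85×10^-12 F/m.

4.84×10^-4 A

C = ε₀A/d = (8.85×10^-12)(0.03333)/(3.91×10^-3) = 7.544×10^-11 F. dV/dt = V₀ω·cos(ωt); at ωt = 0.9192 rad this factor is 0.6065.
I_d = C dV/dt = (7.544×10^-11)(276)(3.83×10^4)(0.6065) = 4.84×10^-4 A.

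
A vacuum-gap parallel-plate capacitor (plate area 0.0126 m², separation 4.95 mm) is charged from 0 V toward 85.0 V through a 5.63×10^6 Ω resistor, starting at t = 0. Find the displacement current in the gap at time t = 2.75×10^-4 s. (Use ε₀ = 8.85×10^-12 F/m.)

1.73×10^-6 A

C = ε₀A/d = (8.85×10^-12)(0.0126)/(4.95×10^-3) = 2.253×10^-11 F and τ = RC = 1.268×10^-4 s. I_d in the gap equals the RC charging current.
I_d(t) = (V₀/R) e^(−t/τ) = 1.510×10^-5 · e^(−2.169) = 1.73×10^-6 A.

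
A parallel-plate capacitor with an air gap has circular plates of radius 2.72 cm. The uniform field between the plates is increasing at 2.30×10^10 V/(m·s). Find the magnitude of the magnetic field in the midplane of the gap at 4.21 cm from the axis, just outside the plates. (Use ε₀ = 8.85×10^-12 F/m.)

Through the whole plate area (πR² = 2.324×10^-3 m²), I_d = ε₀ πR² dE/dt = 4.731×10^-4 A.
For r ≥ R the full I_d is enclosed: B = μ₀ I_d/(2πr) = (4π×10^-7)(4.731×10^-4)/(2π·0.0421) = 2.25×10^-9 T.

2.25×10^-9 T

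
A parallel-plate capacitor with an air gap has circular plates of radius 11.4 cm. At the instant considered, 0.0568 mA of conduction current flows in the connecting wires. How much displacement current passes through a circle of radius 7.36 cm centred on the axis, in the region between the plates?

Between the plates the displacement current equals the wire current: I_d = 0.0568 mA = 5.68×10^-5 A.
Since J_d is uniform, the enclosed fraction is (r/R)² = 0.4168, giving I_d,enc = 2.37×10^-5 A.

2.37×10^-5 A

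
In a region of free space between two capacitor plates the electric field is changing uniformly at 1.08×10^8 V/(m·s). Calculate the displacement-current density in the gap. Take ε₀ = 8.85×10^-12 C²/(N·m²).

9.56×10^-4 A/m²

J_d = ε₀ dE/dt = (8.85×10^-12)(1.08×10^8) = 9.56×10^-4 A/m².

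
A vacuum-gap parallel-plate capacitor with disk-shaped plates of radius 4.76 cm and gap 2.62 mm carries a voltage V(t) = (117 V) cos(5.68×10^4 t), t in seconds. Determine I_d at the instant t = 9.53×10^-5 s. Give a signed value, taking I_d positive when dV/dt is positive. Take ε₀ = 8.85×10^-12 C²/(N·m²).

1.22×10^-4 A

dV/dt = (117)(5.68×10^4)·−sin(5.41304) = 5.080×10^6 V/s.
I_d = C dV/dt with C = ε₀A/d = (8.85×10^-12)(7.118×10^-3)/(2.62×10^-3) = 2.404×10^-11 F, so I_d = (2.404×10^-11)(5.080×10^6) = 1.22×10^-4 A.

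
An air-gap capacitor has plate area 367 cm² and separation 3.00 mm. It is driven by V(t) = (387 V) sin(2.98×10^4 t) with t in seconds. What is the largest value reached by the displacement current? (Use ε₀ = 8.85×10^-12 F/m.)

1.25×10^-3 A

The displacement current equals the conduction current C dV/dt, which peaks at C V₀ ω.
With C = ε₀A/d = (8.85×10^-12)(0.0367)/(3.00×10^-3) = 1.083×10^-10 F and ω = 2.98×10^4 rad/s, I_d,max = (1.083×10^-10)(387)(2.98×10^4) = 1.25×10^-3 A.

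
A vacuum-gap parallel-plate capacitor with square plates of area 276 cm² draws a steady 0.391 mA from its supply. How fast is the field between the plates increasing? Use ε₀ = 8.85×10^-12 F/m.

The displacement current between the plates equals the conduction current, I_d = 0.391 mA.
Then dE/dt = I_d/(ε₀A) = 1.60×10^9 V/(m·s).

1.60×10^9 V/(m·s)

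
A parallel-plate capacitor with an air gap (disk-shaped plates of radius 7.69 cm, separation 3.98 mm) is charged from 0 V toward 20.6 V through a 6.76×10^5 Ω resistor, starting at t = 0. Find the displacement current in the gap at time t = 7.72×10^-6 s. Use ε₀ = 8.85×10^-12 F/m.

2.31×10^-5 A

With C = ε₀A/d = (8.85×10^-12)(0.01858)/(3.98×10^-3) = 4.131×10^-11 F, the time constant is τ = RC = 2.793×10^-5 s, so t/τ = 0.2764 and e^(−t/τ) = 0.7585.
I_d = I_cond = (V₀/R) e^(−t/τ) = (3.047×10^-5)(0.7585) = 2.31×10^-5 A.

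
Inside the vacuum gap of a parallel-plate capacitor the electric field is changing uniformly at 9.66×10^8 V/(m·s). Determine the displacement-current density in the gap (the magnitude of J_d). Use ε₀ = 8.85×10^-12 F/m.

8.55×10^-3 A/m²

The displacement-current density is ε₀ ∂E/∂t = (8.85×10^-12)(9.66×10^8) = 8.55×10^-3 A/m².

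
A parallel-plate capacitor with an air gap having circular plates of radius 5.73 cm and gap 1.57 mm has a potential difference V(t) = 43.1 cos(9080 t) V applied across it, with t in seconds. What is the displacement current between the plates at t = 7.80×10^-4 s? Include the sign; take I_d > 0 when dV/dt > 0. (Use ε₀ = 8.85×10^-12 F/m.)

dE/dt = (V₀ω/d)·−sin(ωt) with ωt = 7.0824 rad: (43.1)(9080)(-0.7168)/(1.57×10^-3) = -1.787×10^8 V/(m·s).
I_d = ε₀ A dE/dt = (8.85×10^-12)(0.01031)(-1.787×10^8) = -1.63×10^-5 A.

-1.63×10^-5 A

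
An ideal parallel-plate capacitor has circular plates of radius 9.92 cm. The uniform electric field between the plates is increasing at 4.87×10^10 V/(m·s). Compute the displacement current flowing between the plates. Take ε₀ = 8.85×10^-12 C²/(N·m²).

The displacement current is ε₀ times dΦ_E/dt = ε₀ A dE/dt = (8.85×10^-12)(0.03092)(4.87×10^10) = 0.0133 A.

0.0133 A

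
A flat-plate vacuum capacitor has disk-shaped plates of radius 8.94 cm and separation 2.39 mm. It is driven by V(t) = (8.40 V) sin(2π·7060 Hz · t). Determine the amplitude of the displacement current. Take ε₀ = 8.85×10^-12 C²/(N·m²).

3.46×10^-5 A

The displacement current equals the conduction current C dV/dt, which peaks at C V₀ ω.
With C = ε₀A/d = (8.85×10^-12)(0.02511)/(2.39×10^-3) = 9.298×10^-11 F and ω = 2πf = 4.436×10^4 rad/s, I_d,max = (9.298×10^-11)(8.40)(4.436×10^4) = 3.46×10^-5 A.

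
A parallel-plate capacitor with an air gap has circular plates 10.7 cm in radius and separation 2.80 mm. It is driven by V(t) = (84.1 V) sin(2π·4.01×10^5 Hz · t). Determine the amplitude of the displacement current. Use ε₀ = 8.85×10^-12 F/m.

C = ε₀A/d = (8.85×10^-12)(0.03597)/(2.80×10^-3) = 1.137×10^-10 F; ω = 2πf = 2.520×10^6 rad/s.
I_d = C dV/dt, so |I_d|_max = C V₀ ω = (1.137×10^-10)(84.1)(2.520×10^6) = 0.0241 A.

0.0241 A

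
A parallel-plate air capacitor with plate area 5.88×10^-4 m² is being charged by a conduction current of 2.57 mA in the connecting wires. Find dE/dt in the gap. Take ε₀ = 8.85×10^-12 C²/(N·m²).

By continuity, I_d in the gap equals the 2.57 mA flowing in the wire.
Then dE/dt = I_d/(ε₀A) = 4.94×10^11 V/(m·s).

4.94×10^11 V/(m·s)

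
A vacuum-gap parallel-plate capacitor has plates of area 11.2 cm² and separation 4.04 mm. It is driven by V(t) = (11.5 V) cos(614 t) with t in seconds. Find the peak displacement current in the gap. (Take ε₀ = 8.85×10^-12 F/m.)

C = ε₀A/d = (8.85×10^-12)(1.12×10^-3)/(4.04×10^-3) = 2.453×10^-12 F; ω = 614 rad/s.
I_d = C dV/dt, so |I_d|_max = C V₀ ω = (2.453×10^-12)(11.5)(614) = 1.73×10^-8 A.

1.73×10^-8 A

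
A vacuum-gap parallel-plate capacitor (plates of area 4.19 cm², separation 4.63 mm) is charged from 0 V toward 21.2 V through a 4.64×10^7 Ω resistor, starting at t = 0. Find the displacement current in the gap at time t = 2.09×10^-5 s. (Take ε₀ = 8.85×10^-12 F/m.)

With C = ε₀A/d = (8.85×10^-12)(4.19×10^-4)/(4.63×10^-3) = 8.009×10^-13 F, the time constant is τ = RC = 3.716×10^-5 s, so t/τ = 0.5624 and e^(−t/τ) = 0.5698.
I_d = I_cond = (V₀/R) e^(−t/τ) = (4.569×10^-7)(0.5698) = 2.60×10^-7 A.

2.60×10^-7 A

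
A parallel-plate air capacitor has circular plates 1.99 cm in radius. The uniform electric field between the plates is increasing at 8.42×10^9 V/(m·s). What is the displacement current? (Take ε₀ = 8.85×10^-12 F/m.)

With a uniform field, Φ_E = EA, so I_d = ε₀ A dE/dt = 9.27×10^-5 A.

9.27×10^-5 A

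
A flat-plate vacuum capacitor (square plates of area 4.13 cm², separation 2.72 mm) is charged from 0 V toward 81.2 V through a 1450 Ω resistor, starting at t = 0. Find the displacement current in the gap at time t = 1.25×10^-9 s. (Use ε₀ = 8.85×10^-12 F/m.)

With C = ε₀A/d = (8.85×10^-12)(4.13×10^-4)/(2.72×10^-3) = 1.344×10^-12 F, the time constant is τ = RC = 1.949×10^-9 s, so t/τ = 0.6414 and e^(−t/τ) = 0.5266.
I_d = I_cond = (V₀/R) e^(−t/τ) = (0.05600)(0.5266) = 0.0295 A.

0.0295 A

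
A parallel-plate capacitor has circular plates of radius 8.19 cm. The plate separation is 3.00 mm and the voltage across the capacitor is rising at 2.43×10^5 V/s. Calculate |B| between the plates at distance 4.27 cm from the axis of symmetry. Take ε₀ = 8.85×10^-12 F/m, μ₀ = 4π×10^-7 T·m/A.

1.92×10^-11 T

dE/dt = (dV/dt)/d = 8.100×10^7 V/(m·s); I_d = ε₀(πR²)(dE/dt) = (8.85×10^-12)(0.02107)(8.100×10^7) = 1.510×10^-5 A.
For r < R the Ampère–Maxwell law gives B(2πr) = μ₀ I_d (r²/R²), so B = μ₀ I_d r/(2πR²) = (4π×10^-7)(1.510×10^-5)(0.0427)/(2π·0.0819²) = 1.92×10^-11 T.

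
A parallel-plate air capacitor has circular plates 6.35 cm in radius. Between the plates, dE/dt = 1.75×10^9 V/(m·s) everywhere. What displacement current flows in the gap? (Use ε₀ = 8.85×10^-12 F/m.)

1.96×10^-4 A

The displacement current is ε₀ times dΦ_E/dt = ε₀ A dE/dt = (8.85×10^-12)(0.01267)(1.75×10^9) = 1.96×10^-4 A.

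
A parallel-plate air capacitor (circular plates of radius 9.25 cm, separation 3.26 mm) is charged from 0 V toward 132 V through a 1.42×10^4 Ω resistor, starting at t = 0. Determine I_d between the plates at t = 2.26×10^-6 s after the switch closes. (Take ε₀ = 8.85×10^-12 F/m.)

C = ε₀A/d = (8.85×10^-12)(0.02688)/(3.26×10^-3) = 7.297×10^-11 F and τ = RC = 1.036×10^-6 s. I_d in the gap equals the RC charging current.
I_d(t) = (V₀/R) e^(−t/τ) = 9.296×10^-3 · e^(−2.181) = 1.05×10^-3 A.

1.05×10^-3 A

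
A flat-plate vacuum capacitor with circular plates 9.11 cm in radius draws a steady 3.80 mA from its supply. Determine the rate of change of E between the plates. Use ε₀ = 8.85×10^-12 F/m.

By continuity, I_d in the gap equals the 3.80 mA flowing in the wire.
Inverting I_d = ε₀ A dE/dt gives dE/dt = 3.80×10^-3 / (8.85×10^-12 · 0.02607) = 1.65×10^10 V/(m·s).

1.65×10^10 V/(m·s)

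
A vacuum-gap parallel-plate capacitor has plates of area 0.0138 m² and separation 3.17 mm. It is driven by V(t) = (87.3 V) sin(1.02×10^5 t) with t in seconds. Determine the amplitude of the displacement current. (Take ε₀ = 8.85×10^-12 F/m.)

The displacement current equals the conduction current C dV/dt, which peaks at C V₀ ω.
With C = ε₀A/d = (8.85×10^-12)(0.0138)/(3.17×10^-3) = 3.853×10^-11 F and ω = 1.02×10^5 rad/s, I_d,max = (3.853×10^-11)(87.3)(1.02×10^5) = 3.43×10^-4 A.

3.43×10^-4 A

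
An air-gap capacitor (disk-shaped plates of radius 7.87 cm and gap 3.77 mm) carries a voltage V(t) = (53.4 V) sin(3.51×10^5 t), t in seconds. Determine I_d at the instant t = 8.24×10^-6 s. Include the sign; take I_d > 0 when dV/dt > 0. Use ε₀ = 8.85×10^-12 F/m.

dE/dt = (V₀ω/d)·cos(ωt) with ωt = 2.89224 rad: (53.4)(3.51×10^5)(-0.9691)/(3.77×10^-3) = -4.818×10^9 V/(m·s).
I_d = ε₀ A dE/dt = (8.85×10^-12)(0.01946)(-4.818×10^9) = -8.30×10^-4 A.

-8.30×10^-4 A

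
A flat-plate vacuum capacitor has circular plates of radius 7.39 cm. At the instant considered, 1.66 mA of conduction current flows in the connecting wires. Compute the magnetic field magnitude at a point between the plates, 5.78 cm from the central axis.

By continuity the displacement current in the gap matches the conduction current: I_d = 1.66×10^-3 A.
For r < R the Ampère–Maxwell law gives B(2πr) = μ₀ I_d (r²/R²), so B = μ₀ I_d r/(2πR²) = (4π×10^-7)(1.66×10^-3)(0.0578)/(2π·0.0739²) = 3.51×10^-9 T.

3.51×10^-9 T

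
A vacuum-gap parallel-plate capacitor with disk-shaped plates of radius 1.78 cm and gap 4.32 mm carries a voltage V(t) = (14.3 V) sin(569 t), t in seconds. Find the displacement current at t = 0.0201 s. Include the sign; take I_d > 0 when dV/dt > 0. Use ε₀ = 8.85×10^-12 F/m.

7.09×10^-9 A

C = ε₀A/d = (8.85×10^-12)(9.954×10^-4)/(4.32×10^-3) = 2.039×10^-12 F. dV/dt = V₀ω·cos(ωt); at ωt = 11.4369 rad this factor is 0.4271.
I_d = C dV/dt = (2.039×10^-12)(14.3)(569)(0.4271) = 7.09×10^-9 A.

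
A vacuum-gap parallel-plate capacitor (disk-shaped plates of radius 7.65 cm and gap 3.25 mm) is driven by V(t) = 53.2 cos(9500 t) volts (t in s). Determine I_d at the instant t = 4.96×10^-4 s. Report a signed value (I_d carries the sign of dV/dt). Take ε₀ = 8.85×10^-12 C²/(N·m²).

2.53×10^-5 A

C = ε₀A/d = (8.85×10^-12)(0.01839)/(3.25×10^-3) = 5.008×10^-11 F. dV/dt = V₀ω·−sin(ωt); at ωt = 4.712 rad this factor is 1.000.
I_d = C dV/dt = (5.008×10^-11)(53.2)(9500)(1.000) = 2.53×10^-5 A.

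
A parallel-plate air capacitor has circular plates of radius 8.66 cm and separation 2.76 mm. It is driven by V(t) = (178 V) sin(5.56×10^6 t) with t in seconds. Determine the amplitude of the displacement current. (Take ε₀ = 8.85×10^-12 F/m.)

(dE/dt)_max = V₀ω/d = 3.586×10^11 V/(m·s); ω = 5.56×10^6 rad/s.
I_d,max = ε₀ A (dE/dt)_max = (8.85×10^-12)(0.02356)(3.586×10^11) = 0.0748 A.

0.0748 A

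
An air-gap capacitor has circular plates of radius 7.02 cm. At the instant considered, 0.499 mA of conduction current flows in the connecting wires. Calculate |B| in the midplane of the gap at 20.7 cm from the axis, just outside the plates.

4.82×10^-10 T

By continuity the displacement current in the gap matches the conduction current: I_d = 4.99×10^-4 A.
Outside the plates the loop encloses all of I_d, so B·2πr = μ₀ I_d and B = 4.82×10^-10 T.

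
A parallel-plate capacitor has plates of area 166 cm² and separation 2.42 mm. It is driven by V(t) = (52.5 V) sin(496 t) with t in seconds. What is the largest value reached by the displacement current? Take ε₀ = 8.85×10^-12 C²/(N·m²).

(dE/dt)_max = V₀ω/d = 1.076×10^7 V/(m·s); ω = 496 rad/s.
I_d,max = ε₀ A (dE/dt)_max = (8.85×10^-12)(0.0166)(1.076×10^7) = 1.58×10^-6 A.

1.58×10^-6 A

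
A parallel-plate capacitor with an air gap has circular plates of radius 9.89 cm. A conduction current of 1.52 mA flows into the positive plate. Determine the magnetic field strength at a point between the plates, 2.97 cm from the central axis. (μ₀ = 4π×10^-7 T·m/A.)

By continuity the displacement current in the gap matches the conduction current: I_d = 1.52×10^-3 A.
An Ampèrian loop of radius r encloses a fraction (r/R)² of I_d. Then B·2πr = μ₀ I_d (r/R)², giving B = μ₀ I_d r/(2πR²) = 9.23×10^-10 T.

9.23×10^-10 T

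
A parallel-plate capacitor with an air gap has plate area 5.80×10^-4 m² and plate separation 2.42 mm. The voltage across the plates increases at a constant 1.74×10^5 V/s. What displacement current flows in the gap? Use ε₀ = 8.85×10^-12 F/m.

The displacement current equals the charging current C dV/dt. With C = ε₀A/d = (8.85×10^-12)(5.80×10^-4)/(2.42×10^-3) = 2.121×10^-12 F, I_d = (2.121×10^-12)(1.74×10^5) = 3.69×10^-7 A.

3.69×10^-7 A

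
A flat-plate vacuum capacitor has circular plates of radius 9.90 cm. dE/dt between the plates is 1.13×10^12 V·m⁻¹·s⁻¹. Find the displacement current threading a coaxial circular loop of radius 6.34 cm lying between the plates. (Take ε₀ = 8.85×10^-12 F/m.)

Total displacement current: I_d = ε₀(πR²)(dE/dt) = (8.85×10^-12)(0.03079)(1.13×10^12) = 0.3079 A.
Since J_d is uniform, the enclosed fraction is (r/R)² = 0.4101, giving I_d,enc = 0.126 A.

0.126 A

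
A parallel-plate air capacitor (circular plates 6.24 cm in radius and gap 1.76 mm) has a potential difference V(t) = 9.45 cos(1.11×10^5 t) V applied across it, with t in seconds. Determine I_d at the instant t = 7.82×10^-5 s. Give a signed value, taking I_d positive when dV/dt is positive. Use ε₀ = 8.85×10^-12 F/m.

C = ε₀A/d = (8.85×10^-12)(0.01223)/(1.76×10^-3) = 6.150×10^-11 F. dV/dt = V₀ω·−sin(ωt); at ωt = 8.6802 rad this factor is -0.6777.
I_d = C dV/dt = (6.150×10^-11)(9.45)(1.11×10^5)(-0.6777) = -4.37×10^-5 A.

-4.37×10^-5 A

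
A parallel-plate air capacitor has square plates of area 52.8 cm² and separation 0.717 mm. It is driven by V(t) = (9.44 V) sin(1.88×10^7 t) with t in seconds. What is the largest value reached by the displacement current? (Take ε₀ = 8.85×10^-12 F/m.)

The displacement current equals the conduction current C dV/dt, which peaks at C V₀ ω.
With C = ε₀A/d = (8.85×10^-12)(5.28×10^-3)/(7.17×10^-4) = 6.517×10^-11 F and ω = 1.88×10^7 rad/s, I_d,max = (6.517×10^-11)(9.44)(1.88×10^7) = 0.0116 A.

0.0116 A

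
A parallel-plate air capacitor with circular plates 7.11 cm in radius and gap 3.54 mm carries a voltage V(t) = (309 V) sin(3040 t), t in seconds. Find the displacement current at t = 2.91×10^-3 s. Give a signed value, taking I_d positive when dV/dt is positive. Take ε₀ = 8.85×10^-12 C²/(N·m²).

dE/dt = (V₀ω/d)·cos(ωt) with ωt = 8.8464 rad: (309)(3040)(-0.8374)/(3.54×10^-3) = -2.222×10^8 V/(m·s).
I_d = ε₀ A dE/dt = (8.85×10^-12)(0.01588)(-2.222×10^8) = -3.12×10^-5 A.

-3.12×10^-5 A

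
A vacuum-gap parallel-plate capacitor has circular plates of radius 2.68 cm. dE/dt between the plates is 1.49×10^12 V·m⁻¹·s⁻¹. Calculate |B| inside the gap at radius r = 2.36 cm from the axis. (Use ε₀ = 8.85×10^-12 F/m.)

I_d = ε₀ dΦ_E/dt = ε₀ πR² (dE/dt) = (8.85×10^-12)(2.256×10^-3)(1.49×10^12) = 0.02975 A through the full plate area.
For r < R the Ampère–Maxwell law gives B(2πr) = μ₀ I_d (r²/R²), so B = μ₀ I_d r/(2πR²) = (4π×10^-7)(0.02975)(0.0236)/(2π·0.0268²) = 1.96×10^-7 T.

1.96×10^-7 T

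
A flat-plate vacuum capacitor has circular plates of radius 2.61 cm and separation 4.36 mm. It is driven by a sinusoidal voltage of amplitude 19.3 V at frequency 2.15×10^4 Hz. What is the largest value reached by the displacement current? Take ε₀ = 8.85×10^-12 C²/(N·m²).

1.13×10^-5 A

C = ε₀A/d = (8.85×10^-12)(2.140×10^-3)/(4.36×10^-3) = 4.344×10^-12 F; ω = 2πf = 1.351×10^5 rad/s.
I_d = C dV/dt, so |I_d|_max = C V₀ ω = (4.344×10^-12)(19.3)(1.351×10^5) = 1.13×10^-5 A.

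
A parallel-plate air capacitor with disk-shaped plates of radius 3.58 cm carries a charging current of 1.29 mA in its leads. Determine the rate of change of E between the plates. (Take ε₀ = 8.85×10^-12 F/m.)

By continuity, I_d in the gap equals the 1.29 mA flowing in the wire.
Since I_d = ε₀ A dE/dt, dE/dt = I_d/(ε₀A) = (1.29×10^-3)/((8.85×10^-12)(4.026×10^-3)) = 3.62×10^10 V/(m·s).

3.62×10^10 V/(m·s)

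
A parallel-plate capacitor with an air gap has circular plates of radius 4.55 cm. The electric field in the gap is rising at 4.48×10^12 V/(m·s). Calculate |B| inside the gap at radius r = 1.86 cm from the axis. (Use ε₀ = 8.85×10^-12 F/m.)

I_d = ε₀ dΦ_E/dt = ε₀ πR² (dE/dt) = (8.85×10^-12)(6.504×10^-3)(4.48×10^12) = 0.2579 A through the full plate area.
∮B·dl = μ₀ I_d,enc with I_d,enc = I_d r²/R² = 0.04310 A; so B = μ₀ I_d,enc/(2πr) = 4.63×10^-7 T.

4.63×10^-7 T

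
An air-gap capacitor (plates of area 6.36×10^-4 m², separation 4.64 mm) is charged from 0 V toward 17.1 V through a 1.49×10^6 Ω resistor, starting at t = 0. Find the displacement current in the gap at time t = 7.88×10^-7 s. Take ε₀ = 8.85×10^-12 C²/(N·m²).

C = ε₀A/d = (8.85×10^-12)(6.36×10^-4)/(4.64×10^-3) = 1.213×10^-12 F, so τ = RC = 1.807×10^-6 s.
The conduction current is I(t) = (V₀/R) e^(−t/τ), and the displacement current between the plates equals it.
t/τ = 0.4361; I_d = (17.1/1.49×10^6) · e^(−0.4361) = (1.148×10^-5)(0.6466) = 7.42×10^-6 A.

7.42×10^-6 A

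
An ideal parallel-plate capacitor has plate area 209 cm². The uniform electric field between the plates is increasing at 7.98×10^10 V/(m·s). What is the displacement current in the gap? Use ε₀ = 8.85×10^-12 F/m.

0.0148 A

With a uniform field, Φ_E = EA, so I_d = ε₀ A dE/dt = 0.0148 A.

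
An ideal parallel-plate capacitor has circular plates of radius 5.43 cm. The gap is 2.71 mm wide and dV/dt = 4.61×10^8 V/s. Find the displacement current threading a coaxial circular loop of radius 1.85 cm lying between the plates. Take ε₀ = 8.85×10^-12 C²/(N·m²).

I_d = C dV/dt with C = ε₀πR²/d = 3.025×10^-11 F, so I_d = (3.025×10^-11)(4.61×10^8) = 0.01395 A.
Since J_d is uniform, the enclosed fraction is (r/R)² = 0.1161, giving I_d,enc = 1.62×10^-3 A.

1.62×10^-3 A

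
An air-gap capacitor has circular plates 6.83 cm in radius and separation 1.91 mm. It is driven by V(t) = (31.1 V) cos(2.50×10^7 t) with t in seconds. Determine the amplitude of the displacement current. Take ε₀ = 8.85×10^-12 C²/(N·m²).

C = ε₀A/d = (8.85×10^-12)(0.01466)/(1.91×10^-3) = 6.793×10^-11 F; ω = 2.50×10^7 rad/s.
I_d = C dV/dt, so |I_d|_max = C V₀ ω = (6.793×10^-11)(31.1)(2.50×10^7) = 0.0528 A.

0.0528 A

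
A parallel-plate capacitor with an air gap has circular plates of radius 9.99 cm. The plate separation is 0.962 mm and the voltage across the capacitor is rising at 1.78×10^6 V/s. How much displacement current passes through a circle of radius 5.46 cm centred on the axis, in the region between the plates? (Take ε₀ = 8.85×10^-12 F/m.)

dE/dt = (dV/dt)/d = 1.850×10^9 V/(m·s); I_d = ε₀(πR²)(dE/dt) = (8.85×10^-12)(0.03135)(1.850×10^9) = 5.133×10^-4 A.
Since J_d is uniform, the enclosed fraction is (r/R)² = 0.2987, giving I_d,enc = 1.53×10^-4 A.

1.53×10^-4 A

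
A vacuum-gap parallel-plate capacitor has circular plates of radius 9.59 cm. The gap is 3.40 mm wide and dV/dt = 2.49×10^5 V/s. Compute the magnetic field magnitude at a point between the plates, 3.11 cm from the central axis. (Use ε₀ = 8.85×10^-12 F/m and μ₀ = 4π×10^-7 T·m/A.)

I_d = C dV/dt with C = ε₀πR²/d = 7.520×10^-11 F, so I_d = (7.520×10^-11)(2.49×10^5) = 1.872×10^-5 A.
An Ampèrian loop of radius r encloses a fraction (r/R)² of I_d. Then B·2πr = μ₀ I_d (r/R)², giving B = μ₀ I_d r/(2πR²) = 1.27×10^-11 T.

1.27×10^-11 T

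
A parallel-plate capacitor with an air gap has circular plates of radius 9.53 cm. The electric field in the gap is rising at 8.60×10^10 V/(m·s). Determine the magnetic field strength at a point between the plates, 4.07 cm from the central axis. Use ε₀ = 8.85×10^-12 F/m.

Total displacement current: I_d = ε₀(πR²)(dE/dt) = (8.85×10^-12)(0.02853)(8.60×10^10) = 0.02171 A.
∮B·dl = μ₀ I_d,enc with I_d,enc = I_d r²/R² = 3.960×10^-3 A; so B = μ₀ I_d,enc/(2πr) = 1.95×10^-8 T.

1.95×10^-8 T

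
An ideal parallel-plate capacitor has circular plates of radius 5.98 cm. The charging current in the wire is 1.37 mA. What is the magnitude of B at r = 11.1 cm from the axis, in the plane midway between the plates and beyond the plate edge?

No conduction current crosses the gap, so I_d there equals the 1.37×10^-3 A in the leads.
For r ≥ R the full I_d is enclosed: B = μ₀ I_d/(2πr) = (4π×10^-7)(1.37×10^-3)/(2π·0.111) = 2.47×10^-9 T.

2.47×10^-9 T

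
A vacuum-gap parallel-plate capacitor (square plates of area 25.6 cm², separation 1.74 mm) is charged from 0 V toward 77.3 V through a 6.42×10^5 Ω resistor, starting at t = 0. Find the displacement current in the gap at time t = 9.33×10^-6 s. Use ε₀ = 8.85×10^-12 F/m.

3.94×10^-5 A

With C = ε₀A/d = (8.85×10^-12)(2.56×10^-3)/(1.74×10^-3) = 1.302×10^-11 F, the time constant is τ = RC = 8.359×10^-6 s, so t/τ = 1.116 and e^(−t/τ) = 0.3276.
I_d = I_cond = (V₀/R) e^(−t/τ) = (1.204×10^-4)(0.3276) = 3.94×10^-5 A.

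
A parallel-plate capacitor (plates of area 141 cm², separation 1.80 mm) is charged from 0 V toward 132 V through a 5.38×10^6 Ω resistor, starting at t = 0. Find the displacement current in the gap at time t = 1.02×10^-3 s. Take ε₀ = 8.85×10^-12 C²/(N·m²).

C = ε₀A/d = (8.85×10^-12)(0.0141)/(1.80×10^-3) = 6.933×10^-11 F and τ = RC = 3.730×10^-4 s. I_d in the gap equals the RC charging current.
I_d(t) = (V₀/R) e^(−t/τ) = 2.454×10^-5 · e^(−2.735) = 1.59×10^-6 A.

1.59×10^-6 A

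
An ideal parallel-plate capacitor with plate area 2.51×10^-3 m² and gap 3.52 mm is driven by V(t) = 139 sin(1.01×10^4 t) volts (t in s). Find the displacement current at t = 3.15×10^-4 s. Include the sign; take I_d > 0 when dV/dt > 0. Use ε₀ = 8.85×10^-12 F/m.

dV/dt = (139)(1.01×10^4)·cos(3.1815) = -1.403×10^6 V/s.
I_d = C dV/dt with C = ε₀A/d = (8.85×10^-12)(2.51×10^-3)/(3.52×10^-3) = 6.311×10^-12 F, so I_d = (6.311×10^-12)(-1.403×10^6) = -8.85×10^-6 A.

-8.85×10^-6 A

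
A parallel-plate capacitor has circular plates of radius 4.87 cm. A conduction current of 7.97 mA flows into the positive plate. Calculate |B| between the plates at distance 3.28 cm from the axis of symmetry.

2.20×10^-8 T

By continuity the displacement current in the gap matches the conduction current: I_d = 7.97×10^-3 A.
An Ampèrian loop of radius r encloses a fraction (r/R)² of I_d. Then B·2πr = μ₀ I_d (r/R)², giving B = μ₀ I_d r/(2πR²) = 2.20×10^-8 T.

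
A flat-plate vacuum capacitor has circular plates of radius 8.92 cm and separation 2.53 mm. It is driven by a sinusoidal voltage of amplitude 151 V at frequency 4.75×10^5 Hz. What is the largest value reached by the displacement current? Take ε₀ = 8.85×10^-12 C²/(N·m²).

0.0394 A

The displacement current equals the conduction current C dV/dt, which peaks at C V₀ ω.
With C = ε₀A/d = (8.85×10^-12)(0.02500)/(2.53×10^-3) = 8.745×10^-11 F and ω = 2πf = 2.985×10^6 rad/s, I_d,max = (8.745×10^-11)(151)(2.985×10^6) = 0.0394 A.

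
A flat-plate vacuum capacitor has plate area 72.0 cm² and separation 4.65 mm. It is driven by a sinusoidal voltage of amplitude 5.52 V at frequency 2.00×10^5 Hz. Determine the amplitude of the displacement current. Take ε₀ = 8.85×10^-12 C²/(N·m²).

C = ε₀A/d = (8.85×10^-12)(7.20×10^-3)/(4.65×10^-3) = 1.370×10^-11 F; ω = 2πf = 1.257×10^6 rad/s.
I_d = C dV/dt, so |I_d|_max = C V₀ ω = (1.370×10^-11)(5.52)(1.257×10^6) = 9.51×10^-5 A.

9.51×10^-5 A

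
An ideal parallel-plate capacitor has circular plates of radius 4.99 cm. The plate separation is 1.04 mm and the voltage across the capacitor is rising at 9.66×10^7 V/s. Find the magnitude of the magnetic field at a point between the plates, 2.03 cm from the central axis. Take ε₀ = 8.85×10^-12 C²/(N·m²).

1.05×10^-8 T

With E = V/d, dE/dt = 9.288×10^10 V/(m·s) and πR² = 7.823×10^-3 m², giving I_d = ε₀ πR² dE/dt = 6.430×10^-3 A.
For r < R the Ampère–Maxwell law gives B(2πr) = μ₀ I_d (r²/R²), so B = μ₀ I_d r/(2πR²) = (4π×10^-7)(6.430×10^-3)(0.0203)/(2π·0.0499²) = 1.05×10^-8 T.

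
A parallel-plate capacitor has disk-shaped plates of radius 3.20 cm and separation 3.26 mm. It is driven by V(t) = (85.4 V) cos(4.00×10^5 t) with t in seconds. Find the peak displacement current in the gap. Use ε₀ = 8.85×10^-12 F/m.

(dE/dt)_max = V₀ω/d = 1.048×10^10 V/(m·s); ω = 4.00×10^5 rad/s.
I_d,max = ε₀ A (dE/dt)_max = (8.85×10^-12)(3.217×10^-3)(1.048×10^10) = 2.98×10^-4 A.

2.98×10^-4 A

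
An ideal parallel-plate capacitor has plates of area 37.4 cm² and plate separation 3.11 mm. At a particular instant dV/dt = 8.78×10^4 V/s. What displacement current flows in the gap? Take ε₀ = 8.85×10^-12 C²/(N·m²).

9.34×10^-7 A

The displacement current equals the charging current C dV/dt. With C = ε₀A/d = (8.85×10^-12)(3.74×10^-3)/(3.11×10^-3) = 1.064×10^-11 F, I_d = (1.064×10^-11)(8.78×10^4) = 9.34×10^-7 A.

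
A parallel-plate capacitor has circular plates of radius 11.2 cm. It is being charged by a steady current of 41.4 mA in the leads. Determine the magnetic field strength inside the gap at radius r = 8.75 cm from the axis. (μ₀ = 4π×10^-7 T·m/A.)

Between the plates the displacement current equals the wire current: I_d = 41.4 mA = 0.0414 A.
For r < R the Ampère–Maxwell law gives B(2πr) = μ₀ I_d (r²/R²), so B = μ₀ I_d r/(2πR²) = (4π×10^-7)(0.0414)(0.0875)/(2π·0.112²) = 5.78×10^-8 T.

5.78×10^-8 T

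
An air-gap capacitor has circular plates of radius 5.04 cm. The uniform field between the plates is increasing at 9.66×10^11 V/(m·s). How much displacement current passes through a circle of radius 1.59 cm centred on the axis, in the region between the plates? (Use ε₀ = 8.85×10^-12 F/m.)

6.79×10^-3 A

I_d = ε₀ dΦ_E/dt = ε₀ πR² (dE/dt) = (8.85×10^-12)(7.980×10^-3)(9.66×10^11) = 0.06822 A through the full plate area.
The field is uniform, so I_d,enc = I_d (r/R)² = (0.06822)(1.59/5.04)² = 6.79×10^-3 A.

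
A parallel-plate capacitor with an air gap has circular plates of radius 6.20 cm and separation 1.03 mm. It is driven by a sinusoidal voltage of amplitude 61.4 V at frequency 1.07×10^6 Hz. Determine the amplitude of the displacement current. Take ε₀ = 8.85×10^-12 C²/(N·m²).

0.0428 A

C = ε₀A/d = (8.85×10^-12)(0.01208)/(1.03×10^-3) = 1.038×10^-10 F; ω = 2πf = 6.723×10^6 rad/s.
I_d = C dV/dt, so |I_d|_max = C V₀ ω = (1.038×10^-10)(61.4)(6.723×10^6) = 0.0428 A.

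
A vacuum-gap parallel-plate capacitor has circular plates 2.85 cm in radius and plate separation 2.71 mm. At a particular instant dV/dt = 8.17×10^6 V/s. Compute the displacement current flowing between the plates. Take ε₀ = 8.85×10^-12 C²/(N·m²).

6.81×10^-5 A

The field between the plates is E = V/d, so dE/dt = (8.17×10^6)/(2.71×10^-3 m) = 3.015×10^9 V/(m·s).
I_d = ε₀ A (dE/dt) = (8.85×10^-12)(2.552×10^-3)(3.015×10^9) = 6.81×10^-5 A.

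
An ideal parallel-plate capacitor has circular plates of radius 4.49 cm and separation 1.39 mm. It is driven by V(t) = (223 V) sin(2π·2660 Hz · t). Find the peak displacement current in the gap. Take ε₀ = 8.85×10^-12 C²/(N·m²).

(dE/dt)_max = V₀ω/d = 2.681×10^9 V/(m·s); ω = 2πf = 1.671×10^4 rad/s.
I_d,max = ε₀ A (dE/dt)_max = (8.85×10^-12)(6.333×10^-3)(2.681×10^9) = 1.50×10^-4 A.

1.50×10^-4 A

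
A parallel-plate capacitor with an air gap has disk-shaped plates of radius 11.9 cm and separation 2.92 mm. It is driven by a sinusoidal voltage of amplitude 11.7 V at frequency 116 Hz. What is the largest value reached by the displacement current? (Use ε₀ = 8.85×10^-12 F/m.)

C = ε₀A/d = (8.85×10^-12)(0.04449)/(2.92×10^-3) = 1.348×10^-10 F; ω = 2πf = 728.8 rad/s.
I_d = C dV/dt, so |I_d|_max = C V₀ ω = (1.348×10^-10)(11.7)(728.8) = 1.15×10^-6 A.

1.15×10^-6 A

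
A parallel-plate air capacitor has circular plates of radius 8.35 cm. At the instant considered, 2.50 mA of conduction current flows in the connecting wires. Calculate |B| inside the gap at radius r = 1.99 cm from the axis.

By continuity the displacement current in the gap matches the conduction current: I_d = 2.50×10^-3 A.
∮B·dl = μ₀ I_d,enc with I_d,enc = I_d r²/R² = 1.420×10^-4 A; so B = μ₀ I_d,enc/(2πr) = 1.43×10^-9 T.

1.43×10^-9 T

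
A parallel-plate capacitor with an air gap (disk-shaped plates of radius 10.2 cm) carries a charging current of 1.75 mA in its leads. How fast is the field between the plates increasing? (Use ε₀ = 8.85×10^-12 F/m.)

Charge continuity gives I_d = I = 1.75×10^-3 A between the plates.
Then dE/dt = I_d/(ε₀A) = 6.05×10^9 V/(m·s).

6.05×10^9 V/(m·s)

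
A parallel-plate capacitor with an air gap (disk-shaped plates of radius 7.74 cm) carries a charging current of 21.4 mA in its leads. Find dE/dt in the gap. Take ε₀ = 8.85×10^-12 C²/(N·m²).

1.28×10^11 V/(m·s)

By continuity, I_d in the gap equals the 21.4 mA flowing in the wire.
Then dE/dt = I_d/(ε₀A) = 1.28×10^11 V/(m·s).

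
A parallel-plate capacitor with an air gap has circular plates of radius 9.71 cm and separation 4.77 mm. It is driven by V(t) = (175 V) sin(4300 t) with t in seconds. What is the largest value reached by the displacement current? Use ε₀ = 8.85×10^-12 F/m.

4.14×10^-5 A

C = ε₀A/d = (8.85×10^-12)(0.02962)/(4.77×10^-3) = 5.496×10^-11 F; ω = 4300 rad/s.
I_d = C dV/dt, so |I_d|_max = C V₀ ω = (5.496×10^-11)(175)(4300) = 4.14×10^-5 A.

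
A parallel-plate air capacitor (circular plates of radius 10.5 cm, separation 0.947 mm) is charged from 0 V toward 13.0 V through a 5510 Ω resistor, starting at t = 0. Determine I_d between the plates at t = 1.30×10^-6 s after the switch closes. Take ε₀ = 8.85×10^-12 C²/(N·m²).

1.14×10^-3 A

With C = ε₀A/d = (8.85×10^-12)(0.03464)/(9.47×10^-4) = 3.237×10^-10 F, the time constant is τ = RC = 1.784×10^-6 s, so t/τ = 0.7287 and e^(−t/τ) = 0.4825.
I_d = I_cond = (V₀/R) e^(−t/τ) = (2.359×10^-3)(0.4825) = 1.14×10^-3 A.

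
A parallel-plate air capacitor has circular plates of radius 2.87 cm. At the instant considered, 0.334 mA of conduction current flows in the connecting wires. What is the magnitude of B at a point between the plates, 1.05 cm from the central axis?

8.52×10^-10 T

Between the plates the displacement current equals the wire current: I_d = 0.334 mA = 3.34×10^-4 A.
An Ampèrian loop of radius r encloses a fraction (r/R)² of I_d. Then B·2πr = μ₀ I_d (r/R)², giving B = μ₀ I_d r/(2πR²) = 8.52×10^-10 T.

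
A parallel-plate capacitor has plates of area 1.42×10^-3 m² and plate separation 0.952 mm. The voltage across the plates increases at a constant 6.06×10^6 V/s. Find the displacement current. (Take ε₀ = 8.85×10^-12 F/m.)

C = ε₀A/d = (8.85×10^-12)(1.42×10^-3)/(9.52×10^-4) = 1.320×10^-11 F.
I_d = C dV/dt = (1.320×10^-11)(6.06×10^6) = 8.00×10^-5 A.

8.00×10^-5 A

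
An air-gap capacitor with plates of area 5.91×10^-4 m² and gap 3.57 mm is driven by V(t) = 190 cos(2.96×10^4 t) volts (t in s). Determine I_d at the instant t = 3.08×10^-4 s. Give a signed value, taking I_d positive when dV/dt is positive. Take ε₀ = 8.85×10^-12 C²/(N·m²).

-2.50×10^-6 A

C = ε₀A/d = (8.85×10^-12)(5.91×10^-4)/(3.57×10^-3) = 1.465×10^-12 F. dV/dt = V₀ω·−sin(ωt); at ωt = 9.1168 rad this factor is -0.3031.
I_d = C dV/dt = (1.465×10^-12)(190)(2.96×10^4)(-0.3031) = -2.50×10^-6 A.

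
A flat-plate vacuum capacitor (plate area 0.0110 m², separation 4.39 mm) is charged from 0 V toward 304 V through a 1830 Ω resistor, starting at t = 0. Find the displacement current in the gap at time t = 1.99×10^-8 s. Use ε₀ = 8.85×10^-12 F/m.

0.102 A

C = ε₀A/d = (8.85×10^-12)(0.0110)/(4.39×10^-3) = 2.218×10^-11 F, so τ = RC = 4.059×10^-8 s.
The conduction current is I(t) = (V₀/R) e^(−t/τ), and the displacement current between the plates equals it.
t/τ = 0.4903; I_d = (304/1830) · e^(−0.4903) = (0.1661)(0.6124) = 0.102 A.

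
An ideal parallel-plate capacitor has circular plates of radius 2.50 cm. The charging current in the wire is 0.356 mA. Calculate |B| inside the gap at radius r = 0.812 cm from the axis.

No conduction current crosses the gap, so I_d there equals the 3.56×10^-4 A in the leads.
An Ampèrian loop of radius r encloses a fraction (r/R)² of I_d. Then B·2πr = μ₀ I_d (r/R)², giving B = μ₀ I_d r/(2πR²) = 9.25×10^-10 T.

9.25×10^-10 T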